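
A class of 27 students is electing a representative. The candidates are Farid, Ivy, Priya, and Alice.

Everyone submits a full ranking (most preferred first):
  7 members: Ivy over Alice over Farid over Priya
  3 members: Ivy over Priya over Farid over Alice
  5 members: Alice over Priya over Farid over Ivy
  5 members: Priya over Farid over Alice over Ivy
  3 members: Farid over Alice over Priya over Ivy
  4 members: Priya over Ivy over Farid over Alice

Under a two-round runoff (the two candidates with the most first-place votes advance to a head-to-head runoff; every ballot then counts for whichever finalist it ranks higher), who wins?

Priya

Round 1 first-place votes: Farid 3, Ivy 10, Priya 9, Alice 5. Ivy and Priya advance.
Runoff: Ivy is ranked above Priya on 10 ballots, Priya above Ivy on 17.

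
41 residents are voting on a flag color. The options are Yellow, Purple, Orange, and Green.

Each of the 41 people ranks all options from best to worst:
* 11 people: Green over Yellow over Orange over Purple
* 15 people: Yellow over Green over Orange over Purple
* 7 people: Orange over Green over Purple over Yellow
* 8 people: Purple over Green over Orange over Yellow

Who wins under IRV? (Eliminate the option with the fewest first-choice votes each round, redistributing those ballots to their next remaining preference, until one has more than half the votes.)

Green

Round 1: Yellow 15, Purple 8, Orange 7, Green 11. Orange eliminated.
Round 2: Yellow 15, Purple 8, Green 18. Purple eliminated.
Round 3: Yellow 15, Green 26. Green has a majority (≥21).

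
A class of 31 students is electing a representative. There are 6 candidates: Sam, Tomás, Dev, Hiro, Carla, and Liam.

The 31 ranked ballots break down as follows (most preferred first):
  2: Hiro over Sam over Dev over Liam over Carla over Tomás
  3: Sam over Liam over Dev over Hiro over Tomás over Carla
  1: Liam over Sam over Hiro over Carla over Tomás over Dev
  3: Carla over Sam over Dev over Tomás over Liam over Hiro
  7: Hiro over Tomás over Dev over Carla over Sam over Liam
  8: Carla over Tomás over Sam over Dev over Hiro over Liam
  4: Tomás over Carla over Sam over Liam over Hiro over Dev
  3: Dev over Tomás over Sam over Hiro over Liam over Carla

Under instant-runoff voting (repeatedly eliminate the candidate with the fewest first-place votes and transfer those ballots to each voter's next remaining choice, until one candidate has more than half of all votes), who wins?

Round 1: Sam 3, Tomás 4, Dev 3, Hiro 9, Carla 11, Liam 1. Liam eliminated.
Round 2: Sam 4, Tomás 4, Dev 3, Hiro 9, Carla 11. Dev eliminated.
Round 3: Sam 4, Tomás 7, Hiro 9, Carla 11. Sam eliminated.
Round 4: Tomás 7, Hiro 13, Carla 11. Tomás eliminated.
Round 5: Hiro 16, Carla 15. Hiro has a majority (≥16).

Hiro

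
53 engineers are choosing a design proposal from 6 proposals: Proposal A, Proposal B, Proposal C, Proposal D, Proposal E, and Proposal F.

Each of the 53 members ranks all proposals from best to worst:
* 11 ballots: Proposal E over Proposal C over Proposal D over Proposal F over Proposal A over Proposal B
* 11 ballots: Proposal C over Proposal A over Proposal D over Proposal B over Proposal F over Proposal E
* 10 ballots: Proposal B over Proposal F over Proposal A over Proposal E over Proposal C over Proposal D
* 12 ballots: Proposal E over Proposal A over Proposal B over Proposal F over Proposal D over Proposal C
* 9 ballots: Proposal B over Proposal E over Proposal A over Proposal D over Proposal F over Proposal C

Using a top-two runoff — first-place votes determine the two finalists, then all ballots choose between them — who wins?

Round 1 first-place votes: Proposal A 0, Proposal B 19, Proposal C 11, Proposal D 0, Proposal E 23, Proposal F 0. Proposal E and Proposal B advance.
Runoff: Proposal E is ranked above Proposal B on 23 ballots, Proposal B above Proposal E on 30.

Proposal B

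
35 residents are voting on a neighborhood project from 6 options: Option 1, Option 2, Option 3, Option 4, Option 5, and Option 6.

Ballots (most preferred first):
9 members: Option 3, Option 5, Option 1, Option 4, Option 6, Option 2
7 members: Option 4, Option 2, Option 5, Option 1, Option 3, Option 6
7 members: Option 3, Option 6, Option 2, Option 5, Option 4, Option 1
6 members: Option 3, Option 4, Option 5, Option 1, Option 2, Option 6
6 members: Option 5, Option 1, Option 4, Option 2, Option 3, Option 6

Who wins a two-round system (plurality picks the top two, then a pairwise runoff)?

Round 1 first-place votes: Option 1 0, Option 2 0, Option 3 22, Option 4 7, Option 5 6, Option 6 0. Option 3 and Option 4 advance.
Runoff: Option 3 is ranked above Option 4 on 22 ballots, Option 4 above Option 3 on 13.

Option 3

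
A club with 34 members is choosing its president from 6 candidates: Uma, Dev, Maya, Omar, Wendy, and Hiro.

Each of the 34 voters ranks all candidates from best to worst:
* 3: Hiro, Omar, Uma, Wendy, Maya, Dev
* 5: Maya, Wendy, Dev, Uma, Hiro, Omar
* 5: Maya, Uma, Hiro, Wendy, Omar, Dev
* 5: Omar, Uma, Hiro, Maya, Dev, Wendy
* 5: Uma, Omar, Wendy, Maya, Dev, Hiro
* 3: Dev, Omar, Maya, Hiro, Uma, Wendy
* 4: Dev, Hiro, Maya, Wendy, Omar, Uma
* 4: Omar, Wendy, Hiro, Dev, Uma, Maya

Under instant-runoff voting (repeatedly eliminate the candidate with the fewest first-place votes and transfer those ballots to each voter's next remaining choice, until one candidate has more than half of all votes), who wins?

Round 1: Uma 5, Dev 7, Maya 10, Omar 9, Wendy 0, Hiro 3. Wendy eliminated.
Round 2: Uma 5, Dev 7, Maya 10, Omar 9, Hiro 3. Hiro eliminated.
Round 3: Uma 5, Dev 7, Maya 10, Omar 12. Uma eliminated.
Round 4: Dev 7, Maya 10, Omar 17. Dev eliminated.
Round 5: Maya 14, Omar 20. Omar has a majority (≥18).

Omar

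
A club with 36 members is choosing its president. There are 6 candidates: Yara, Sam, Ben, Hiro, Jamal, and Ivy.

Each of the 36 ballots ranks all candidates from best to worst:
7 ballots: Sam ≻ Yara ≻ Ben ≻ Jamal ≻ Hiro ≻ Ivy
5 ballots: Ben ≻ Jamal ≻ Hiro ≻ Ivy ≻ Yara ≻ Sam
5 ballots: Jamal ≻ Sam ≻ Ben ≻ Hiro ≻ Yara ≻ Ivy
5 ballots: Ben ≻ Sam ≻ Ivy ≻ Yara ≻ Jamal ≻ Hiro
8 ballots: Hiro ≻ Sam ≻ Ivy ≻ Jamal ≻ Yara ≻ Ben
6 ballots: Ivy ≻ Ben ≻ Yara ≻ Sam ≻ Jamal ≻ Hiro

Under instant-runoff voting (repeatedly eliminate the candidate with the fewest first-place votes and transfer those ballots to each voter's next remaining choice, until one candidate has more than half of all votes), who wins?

Sam

Round 1: Yara 0, Sam 7, Ben 10, Hiro 8, Jamal 5, Ivy 6. Yara eliminated.
Round 2: Sam 7, Ben 10, Hiro 8, Jamal 5, Ivy 6. Jamal eliminated.
Round 3: Sam 12, Ben 10, Hiro 8, Ivy 6. Ivy eliminated.
Round 4: Sam 12, Ben 16, Hiro 8. Hiro eliminated.
Round 5: Sam 20, Ben 16. Sam has a majority (≥19).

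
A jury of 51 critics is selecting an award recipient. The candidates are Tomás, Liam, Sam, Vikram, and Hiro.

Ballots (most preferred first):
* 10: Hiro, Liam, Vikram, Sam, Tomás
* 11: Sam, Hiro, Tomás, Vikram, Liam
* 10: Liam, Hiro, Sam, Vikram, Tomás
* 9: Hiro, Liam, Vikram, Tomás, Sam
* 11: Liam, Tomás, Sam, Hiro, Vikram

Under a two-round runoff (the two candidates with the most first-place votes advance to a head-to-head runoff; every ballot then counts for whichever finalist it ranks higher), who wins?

Round 1 first-place votes: Tomás 0, Liam 21, Sam 11, Vikram 0, Hiro 19. Liam and Hiro advance.
Runoff: Liam is ranked above Hiro on 21 ballots, Hiro above Liam on 30.

Hiro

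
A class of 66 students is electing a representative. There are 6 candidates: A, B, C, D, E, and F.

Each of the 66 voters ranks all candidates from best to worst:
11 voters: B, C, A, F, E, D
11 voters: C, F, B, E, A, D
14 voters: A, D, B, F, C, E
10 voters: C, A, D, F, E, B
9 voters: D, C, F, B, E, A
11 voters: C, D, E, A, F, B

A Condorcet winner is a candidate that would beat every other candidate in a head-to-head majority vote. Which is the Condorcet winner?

C

C vs A: 52–14
C vs B: 41–25
C vs D: 43–23
C vs E: 66–0
C vs F: 52–14
C beats every other candidate.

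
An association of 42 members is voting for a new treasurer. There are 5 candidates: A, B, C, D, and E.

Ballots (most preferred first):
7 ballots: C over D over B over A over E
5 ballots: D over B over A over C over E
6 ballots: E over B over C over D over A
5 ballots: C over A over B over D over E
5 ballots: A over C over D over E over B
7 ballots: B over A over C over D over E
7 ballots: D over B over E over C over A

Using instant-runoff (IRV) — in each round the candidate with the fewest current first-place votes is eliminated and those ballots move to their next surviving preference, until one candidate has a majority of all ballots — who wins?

Round 1: A 5, B 7, C 12, D 12, E 6. A eliminated.
Round 2: B 7, C 17, D 12, E 6. E eliminated.
Round 3: B 13, C 17, D 12. D eliminated.
Round 4: B 25, C 17. B has a majority (≥22).

B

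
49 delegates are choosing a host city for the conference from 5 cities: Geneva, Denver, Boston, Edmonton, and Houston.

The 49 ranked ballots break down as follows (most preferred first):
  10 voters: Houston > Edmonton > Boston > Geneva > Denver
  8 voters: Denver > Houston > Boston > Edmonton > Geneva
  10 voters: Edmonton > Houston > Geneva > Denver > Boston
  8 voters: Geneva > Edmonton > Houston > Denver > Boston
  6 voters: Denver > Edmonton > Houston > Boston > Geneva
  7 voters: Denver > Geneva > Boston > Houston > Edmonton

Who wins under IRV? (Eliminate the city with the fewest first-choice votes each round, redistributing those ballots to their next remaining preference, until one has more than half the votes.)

Edmonton

Round 1: Geneva 8, Denver 21, Boston 0, Edmonton 10, Houston 10. Boston eliminated.
Round 2: Geneva 8, Denver 21, Edmonton 10, Houston 10. Geneva eliminated.
Round 3: Denver 21, Edmonton 18, Houston 10. Houston eliminated.
Round 4: Denver 21, Edmonton 28. Edmonton has a majority (≥25).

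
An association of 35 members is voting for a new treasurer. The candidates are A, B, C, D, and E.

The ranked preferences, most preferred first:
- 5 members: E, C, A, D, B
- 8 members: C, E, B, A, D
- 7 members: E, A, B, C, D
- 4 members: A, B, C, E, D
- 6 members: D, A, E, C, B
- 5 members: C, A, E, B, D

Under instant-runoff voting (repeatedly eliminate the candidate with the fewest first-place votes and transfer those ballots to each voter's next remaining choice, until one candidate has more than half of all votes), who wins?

Round 1: A 4, B 0, C 13, D 6, E 12. B eliminated.
Round 2: A 4, C 13, D 6, E 12. A eliminated.
Round 3: C 17, D 6, E 12. D eliminated.
Round 4: C 17, E 18. E has a majority (≥18).

E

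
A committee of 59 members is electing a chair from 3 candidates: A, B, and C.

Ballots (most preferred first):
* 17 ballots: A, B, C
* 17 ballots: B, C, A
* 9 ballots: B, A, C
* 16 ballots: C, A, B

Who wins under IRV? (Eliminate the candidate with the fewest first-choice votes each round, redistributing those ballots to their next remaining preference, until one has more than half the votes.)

A

Round 1: A 17, B 26, C 16. C eliminated.
Round 2: A 33, B 26. A has a majority (≥30).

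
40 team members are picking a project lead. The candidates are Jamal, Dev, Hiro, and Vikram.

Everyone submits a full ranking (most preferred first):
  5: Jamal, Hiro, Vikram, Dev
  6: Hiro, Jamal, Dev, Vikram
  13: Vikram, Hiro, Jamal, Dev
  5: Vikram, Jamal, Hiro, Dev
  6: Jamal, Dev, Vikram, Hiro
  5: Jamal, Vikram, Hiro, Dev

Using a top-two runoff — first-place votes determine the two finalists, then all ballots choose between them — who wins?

Round 1 first-place votes: Jamal 16, Dev 0, Hiro 6, Vikram 18. Vikram and Jamal advance.
Runoff: Vikram is ranked above Jamal on 18 ballots, Jamal above Vikram on 22.

Jamal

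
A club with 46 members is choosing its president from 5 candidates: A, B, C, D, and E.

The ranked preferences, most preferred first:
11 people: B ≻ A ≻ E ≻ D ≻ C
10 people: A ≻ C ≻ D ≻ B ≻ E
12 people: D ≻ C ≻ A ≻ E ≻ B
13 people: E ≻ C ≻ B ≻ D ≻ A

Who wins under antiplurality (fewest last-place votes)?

Last-place votes: A 13, B 12, C 11, D 0, E 10.

D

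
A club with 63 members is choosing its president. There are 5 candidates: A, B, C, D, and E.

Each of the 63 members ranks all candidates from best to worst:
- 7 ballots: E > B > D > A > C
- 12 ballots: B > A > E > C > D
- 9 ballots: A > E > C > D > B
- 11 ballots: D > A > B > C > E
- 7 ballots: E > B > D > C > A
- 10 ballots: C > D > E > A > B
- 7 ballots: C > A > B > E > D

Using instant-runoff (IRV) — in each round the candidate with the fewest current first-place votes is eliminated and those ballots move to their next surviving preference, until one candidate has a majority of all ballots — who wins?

Round 1: A 9, B 12, C 17, D 11, E 14. A eliminated.
Round 2: B 12, C 17, D 11, E 23. D eliminated.
Round 3: B 23, C 17, E 23. C eliminated.
Round 4: B 30, E 33. E has a majority (≥32).

E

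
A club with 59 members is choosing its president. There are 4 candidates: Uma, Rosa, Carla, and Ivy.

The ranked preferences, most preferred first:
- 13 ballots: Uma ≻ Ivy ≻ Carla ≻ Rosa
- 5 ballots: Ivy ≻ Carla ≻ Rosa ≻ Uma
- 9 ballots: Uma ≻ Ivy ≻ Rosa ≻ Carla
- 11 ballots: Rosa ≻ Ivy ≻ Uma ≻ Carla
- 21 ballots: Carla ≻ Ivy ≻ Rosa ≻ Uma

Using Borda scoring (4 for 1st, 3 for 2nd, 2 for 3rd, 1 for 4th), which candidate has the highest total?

Ivy

Uma: 13×4 + 5×1 + 9×4 + 11×2 + 21×1 = 136
Rosa: 13×1 + 5×2 + 9×2 + 11×4 + 21×2 = 127
Carla: 13×2 + 5×3 + 9×1 + 11×1 + 21×4 = 145
Ivy: 13×3 + 5×4 + 9×3 + 11×3 + 21×3 = 182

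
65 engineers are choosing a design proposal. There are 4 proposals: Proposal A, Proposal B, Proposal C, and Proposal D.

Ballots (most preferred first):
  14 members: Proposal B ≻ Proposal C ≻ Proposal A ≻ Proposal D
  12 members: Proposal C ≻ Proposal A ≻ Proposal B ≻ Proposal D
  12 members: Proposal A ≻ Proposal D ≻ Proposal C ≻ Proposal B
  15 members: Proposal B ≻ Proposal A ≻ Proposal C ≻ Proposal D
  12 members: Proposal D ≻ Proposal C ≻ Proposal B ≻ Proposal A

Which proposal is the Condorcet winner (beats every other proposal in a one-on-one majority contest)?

Proposal C

Proposal C vs Proposal A: 38–27
Proposal C vs Proposal B: 36–29
Proposal C vs Proposal D: 41–24
Proposal C beats every other proposal.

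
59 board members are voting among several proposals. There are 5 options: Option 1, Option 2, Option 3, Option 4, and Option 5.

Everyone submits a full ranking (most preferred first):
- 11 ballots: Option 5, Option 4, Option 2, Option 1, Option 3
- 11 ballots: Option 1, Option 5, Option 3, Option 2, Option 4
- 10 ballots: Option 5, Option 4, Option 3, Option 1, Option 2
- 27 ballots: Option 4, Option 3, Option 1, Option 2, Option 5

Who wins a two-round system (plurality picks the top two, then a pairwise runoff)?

Option 5

Round 1 first-place votes: Option 1 11, Option 2 0, Option 3 0, Option 4 27, Option 5 21. Option 4 and Option 5 advance.
Runoff: Option 4 is ranked above Option 5 on 27 ballots, Option 5 above Option 4 on 32.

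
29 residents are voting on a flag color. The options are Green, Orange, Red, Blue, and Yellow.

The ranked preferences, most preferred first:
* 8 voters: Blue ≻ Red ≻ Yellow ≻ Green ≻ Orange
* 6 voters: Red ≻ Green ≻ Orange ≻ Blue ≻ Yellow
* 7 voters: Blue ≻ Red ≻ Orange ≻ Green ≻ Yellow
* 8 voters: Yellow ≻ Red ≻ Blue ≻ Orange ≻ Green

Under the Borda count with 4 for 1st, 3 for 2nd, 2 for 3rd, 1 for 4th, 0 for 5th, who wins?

Green: 8×1 + 6×3 + 7×1 + 8×0 = 33
Orange: 8×0 + 6×2 + 7×2 + 8×1 = 34
Red: 8×3 + 6×4 + 7×3 + 8×3 = 93
Blue: 8×4 + 6×1 + 7×4 + 8×2 = 82
Yellow: 8×2 + 6×0 + 7×0 + 8×4 = 48

Red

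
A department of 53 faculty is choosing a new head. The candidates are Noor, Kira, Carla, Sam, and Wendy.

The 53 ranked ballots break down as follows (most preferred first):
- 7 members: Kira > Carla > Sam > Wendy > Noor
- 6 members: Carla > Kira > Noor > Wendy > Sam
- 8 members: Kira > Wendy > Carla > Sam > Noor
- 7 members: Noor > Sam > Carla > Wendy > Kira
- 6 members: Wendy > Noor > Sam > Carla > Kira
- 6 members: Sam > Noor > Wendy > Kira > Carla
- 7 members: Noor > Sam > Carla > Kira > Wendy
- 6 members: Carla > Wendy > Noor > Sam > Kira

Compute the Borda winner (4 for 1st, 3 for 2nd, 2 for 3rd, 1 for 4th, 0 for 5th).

Carla

Noor: 7×0 + 6×2 + 8×0 + 7×4 + 6×3 + 6×3 + 7×4 + 6×2 = 116
Kira: 7×4 + 6×3 + 8×4 + 7×0 + 6×0 + 6×1 + 7×1 + 6×0 = 91
Carla: 7×3 + 6×4 + 8×2 + 7×2 + 6×1 + 6×0 + 7×2 + 6×4 = 119
Sam: 7×2 + 6×0 + 8×1 + 7×3 + 6×2 + 6×4 + 7×3 + 6×1 = 106
Wendy: 7×1 + 6×1 + 8×3 + 7×1 + 6×4 + 6×2 + 7×0 + 6×3 = 98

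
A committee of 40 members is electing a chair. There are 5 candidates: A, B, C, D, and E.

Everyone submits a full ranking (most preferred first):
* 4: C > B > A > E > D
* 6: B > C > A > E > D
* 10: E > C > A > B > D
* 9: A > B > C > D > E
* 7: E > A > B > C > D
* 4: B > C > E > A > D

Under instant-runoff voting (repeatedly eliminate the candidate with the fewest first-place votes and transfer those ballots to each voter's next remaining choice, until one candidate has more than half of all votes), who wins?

B

Round 1: A 9, B 10, C 4, D 0, E 17. D eliminated.
Round 2: A 9, B 10, C 4, E 17. C eliminated.
Round 3: A 9, B 14, E 17. A eliminated.
Round 4: B 23, E 17. B has a majority (≥21).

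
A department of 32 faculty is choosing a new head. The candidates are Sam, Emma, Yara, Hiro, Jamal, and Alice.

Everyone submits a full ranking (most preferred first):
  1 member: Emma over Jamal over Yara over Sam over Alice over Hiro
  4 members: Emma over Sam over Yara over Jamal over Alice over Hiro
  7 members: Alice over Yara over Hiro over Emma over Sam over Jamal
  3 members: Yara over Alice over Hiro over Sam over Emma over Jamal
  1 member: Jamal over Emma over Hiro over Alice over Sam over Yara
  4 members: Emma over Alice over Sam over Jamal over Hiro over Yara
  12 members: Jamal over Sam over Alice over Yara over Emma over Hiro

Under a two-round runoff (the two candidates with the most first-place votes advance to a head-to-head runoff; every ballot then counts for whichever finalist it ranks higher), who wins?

Round 1 first-place votes: Sam 0, Emma 9, Yara 3, Hiro 0, Jamal 13, Alice 7. Jamal and Emma advance.
Runoff: Jamal is ranked above Emma on 13 ballots, Emma above Jamal on 19.

Emma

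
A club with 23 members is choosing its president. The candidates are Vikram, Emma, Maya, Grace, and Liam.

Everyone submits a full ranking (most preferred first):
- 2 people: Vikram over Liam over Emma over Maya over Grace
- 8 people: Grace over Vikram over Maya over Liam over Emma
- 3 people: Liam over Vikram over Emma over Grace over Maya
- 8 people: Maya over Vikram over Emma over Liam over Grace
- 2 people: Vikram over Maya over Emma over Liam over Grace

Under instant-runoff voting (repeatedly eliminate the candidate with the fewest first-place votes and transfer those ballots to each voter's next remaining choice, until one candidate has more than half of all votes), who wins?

Maya

Round 1: Vikram 4, Emma 0, Maya 8, Grace 8, Liam 3. Emma eliminated.
Round 2: Vikram 4, Maya 8, Grace 8, Liam 3. Liam eliminated.
Round 3: Vikram 7, Maya 8, Grace 8. Vikram eliminated.
Round 4: Maya 12, Grace 11. Maya has a majority (≥12).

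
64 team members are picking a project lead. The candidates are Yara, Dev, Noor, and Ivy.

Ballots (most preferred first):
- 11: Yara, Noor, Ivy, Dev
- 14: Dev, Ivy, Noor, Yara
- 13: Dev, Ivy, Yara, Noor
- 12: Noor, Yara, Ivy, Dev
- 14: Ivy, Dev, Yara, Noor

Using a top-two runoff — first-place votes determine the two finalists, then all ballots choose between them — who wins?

Ivy

Round 1 first-place votes: Yara 11, Dev 27, Noor 12, Ivy 14. Dev and Ivy advance.
Runoff: Dev is ranked above Ivy on 27 ballots, Ivy above Dev on 37.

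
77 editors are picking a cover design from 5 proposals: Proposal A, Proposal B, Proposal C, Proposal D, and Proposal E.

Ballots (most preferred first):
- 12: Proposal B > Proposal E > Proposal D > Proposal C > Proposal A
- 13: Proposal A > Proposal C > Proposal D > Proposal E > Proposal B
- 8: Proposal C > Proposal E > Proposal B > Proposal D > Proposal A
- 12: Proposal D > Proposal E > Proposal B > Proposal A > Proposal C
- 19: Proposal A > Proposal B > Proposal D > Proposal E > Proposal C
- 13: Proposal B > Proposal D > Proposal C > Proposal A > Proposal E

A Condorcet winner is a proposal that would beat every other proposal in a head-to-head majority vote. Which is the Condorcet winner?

Proposal B vs Proposal A: 45–32
Proposal B vs Proposal C: 56–21
Proposal B vs Proposal D: 52–25
Proposal B vs Proposal E: 44–33
Proposal B beats every other proposal.

Proposal B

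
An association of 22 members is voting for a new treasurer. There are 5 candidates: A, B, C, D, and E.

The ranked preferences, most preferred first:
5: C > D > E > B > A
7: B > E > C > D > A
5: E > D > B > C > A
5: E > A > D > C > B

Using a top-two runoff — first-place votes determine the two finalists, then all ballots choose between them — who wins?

Round 1 first-place votes: A 0, B 7, C 5, D 0, E 10. E and B advance.
Runoff: E is ranked above B on 15 ballots, B above E on 7.

E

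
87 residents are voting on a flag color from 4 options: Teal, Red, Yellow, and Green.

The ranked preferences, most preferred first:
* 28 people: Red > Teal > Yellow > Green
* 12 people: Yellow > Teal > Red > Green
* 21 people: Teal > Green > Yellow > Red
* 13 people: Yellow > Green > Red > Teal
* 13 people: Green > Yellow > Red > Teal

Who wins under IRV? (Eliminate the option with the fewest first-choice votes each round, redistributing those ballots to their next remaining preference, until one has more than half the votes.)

Round 1: Teal 21, Red 28, Yellow 25, Green 13. Green eliminated.
Round 2: Teal 21, Red 28, Yellow 38. Teal eliminated.
Round 3: Red 28, Yellow 59. Yellow has a majority (≥44).

Yellow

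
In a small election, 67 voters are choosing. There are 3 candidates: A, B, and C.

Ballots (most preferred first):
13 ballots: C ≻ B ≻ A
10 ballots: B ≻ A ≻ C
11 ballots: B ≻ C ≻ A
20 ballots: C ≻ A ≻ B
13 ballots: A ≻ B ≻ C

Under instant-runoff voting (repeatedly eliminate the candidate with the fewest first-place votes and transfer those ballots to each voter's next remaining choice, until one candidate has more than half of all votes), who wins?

B

Round 1: A 13, B 21, C 33. A eliminated.
Round 2: B 34, C 33. B has a majority (≥34).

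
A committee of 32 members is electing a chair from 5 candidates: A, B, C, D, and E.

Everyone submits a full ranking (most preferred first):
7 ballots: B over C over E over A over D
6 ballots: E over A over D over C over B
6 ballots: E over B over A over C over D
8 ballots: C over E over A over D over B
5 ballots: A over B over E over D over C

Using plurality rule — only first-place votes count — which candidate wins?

E

First-place votes: A 5, B 7, C 8, D 0, E 12.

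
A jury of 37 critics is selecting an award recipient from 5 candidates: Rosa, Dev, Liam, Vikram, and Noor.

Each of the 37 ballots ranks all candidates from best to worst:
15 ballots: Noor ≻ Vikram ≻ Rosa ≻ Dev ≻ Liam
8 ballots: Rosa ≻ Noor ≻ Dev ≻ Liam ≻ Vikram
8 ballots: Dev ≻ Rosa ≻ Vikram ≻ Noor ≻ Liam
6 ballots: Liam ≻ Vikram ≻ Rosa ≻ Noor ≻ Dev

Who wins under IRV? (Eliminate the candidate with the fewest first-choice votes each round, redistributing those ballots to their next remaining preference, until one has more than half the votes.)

Round 1: Rosa 8, Dev 8, Liam 6, Vikram 0, Noor 15. Vikram eliminated.
Round 2: Rosa 8, Dev 8, Liam 6, Noor 15. Liam eliminated.
Round 3: Rosa 14, Dev 8, Noor 15. Dev eliminated.
Round 4: Rosa 22, Noor 15. Rosa has a majority (≥19).

Rosa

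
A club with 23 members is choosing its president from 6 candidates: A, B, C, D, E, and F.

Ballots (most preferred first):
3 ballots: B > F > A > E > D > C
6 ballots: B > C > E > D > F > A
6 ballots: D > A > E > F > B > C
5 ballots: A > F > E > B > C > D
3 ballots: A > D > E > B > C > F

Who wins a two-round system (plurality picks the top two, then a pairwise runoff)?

A

Round 1 first-place votes: A 8, B 9, C 0, D 6, E 0, F 0. B and A advance.
Runoff: B is ranked above A on 9 ballots, A above B on 14.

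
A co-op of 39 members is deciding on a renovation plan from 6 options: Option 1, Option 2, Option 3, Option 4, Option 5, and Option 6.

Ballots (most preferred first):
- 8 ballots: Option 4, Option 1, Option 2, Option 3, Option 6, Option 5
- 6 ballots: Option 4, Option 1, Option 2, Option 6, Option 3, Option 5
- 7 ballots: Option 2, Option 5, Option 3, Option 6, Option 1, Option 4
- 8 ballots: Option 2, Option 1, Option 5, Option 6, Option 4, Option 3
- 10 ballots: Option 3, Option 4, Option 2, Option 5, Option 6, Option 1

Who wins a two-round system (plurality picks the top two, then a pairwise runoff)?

Round 1 first-place votes: Option 1 0, Option 2 15, Option 3 10, Option 4 14, Option 5 0, Option 6 0. Option 2 and Option 4 advance.
Runoff: Option 2 is ranked above Option 4 on 15 ballots, Option 4 above Option 2 on 24.

Option 4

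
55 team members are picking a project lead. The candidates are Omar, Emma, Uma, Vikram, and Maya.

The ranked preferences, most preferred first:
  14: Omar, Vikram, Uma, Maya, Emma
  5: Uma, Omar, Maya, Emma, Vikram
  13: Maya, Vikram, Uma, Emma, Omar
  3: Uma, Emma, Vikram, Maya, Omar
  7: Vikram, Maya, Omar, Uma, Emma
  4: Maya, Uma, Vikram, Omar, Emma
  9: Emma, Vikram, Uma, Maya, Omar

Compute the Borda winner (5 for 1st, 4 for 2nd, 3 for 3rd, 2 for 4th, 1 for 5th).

Vikram

Omar: 14×5 + 5×4 + 13×1 + 3×1 + 7×3 + 4×2 + 9×1 = 144
Emma: 14×1 + 5×2 + 13×2 + 3×4 + 7×1 + 4×1 + 9×5 = 118
Uma: 14×3 + 5×5 + 13×3 + 3×5 + 7×2 + 4×4 + 9×3 = 178
Vikram: 14×4 + 5×1 + 13×4 + 3×3 + 7×5 + 4×3 + 9×4 = 205
Maya: 14×2 + 5×3 + 13×5 + 3×2 + 7×4 + 4×5 + 9×2 = 180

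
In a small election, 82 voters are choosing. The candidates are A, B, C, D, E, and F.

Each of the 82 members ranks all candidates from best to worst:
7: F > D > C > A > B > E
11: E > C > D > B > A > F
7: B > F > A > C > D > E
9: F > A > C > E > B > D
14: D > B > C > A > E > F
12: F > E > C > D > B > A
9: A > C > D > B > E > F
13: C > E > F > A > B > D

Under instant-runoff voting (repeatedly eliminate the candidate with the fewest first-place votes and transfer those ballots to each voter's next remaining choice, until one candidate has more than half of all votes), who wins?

C

Round 1: A 9, B 7, C 13, D 14, E 11, F 28. B eliminated.
Round 2: A 9, C 13, D 14, E 11, F 35. A eliminated.
Round 3: C 22, D 14, E 11, F 35. E eliminated.
Round 4: C 33, D 14, F 35. D eliminated.
Round 5: C 47, F 35. C has a majority (≥42).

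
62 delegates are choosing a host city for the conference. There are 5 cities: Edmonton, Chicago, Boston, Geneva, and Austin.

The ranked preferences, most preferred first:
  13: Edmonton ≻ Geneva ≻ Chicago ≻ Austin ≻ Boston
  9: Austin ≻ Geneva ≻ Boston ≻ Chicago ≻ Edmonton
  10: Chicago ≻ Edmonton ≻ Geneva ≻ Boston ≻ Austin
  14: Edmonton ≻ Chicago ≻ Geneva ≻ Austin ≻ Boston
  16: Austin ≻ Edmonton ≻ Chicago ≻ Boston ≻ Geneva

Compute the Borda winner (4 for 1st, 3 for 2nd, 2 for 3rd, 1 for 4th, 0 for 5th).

Edmonton: 13×4 + 9×0 + 10×3 + 14×4 + 16×3 = 186
Chicago: 13×2 + 9×1 + 10×4 + 14×3 + 16×2 = 149
Boston: 13×0 + 9×2 + 10×1 + 14×0 + 16×1 = 44
Geneva: 13×3 + 9×3 + 10×2 + 14×2 + 16×0 = 114
Austin: 13×1 + 9×4 + 10×0 + 14×1 + 16×4 = 127

Edmonton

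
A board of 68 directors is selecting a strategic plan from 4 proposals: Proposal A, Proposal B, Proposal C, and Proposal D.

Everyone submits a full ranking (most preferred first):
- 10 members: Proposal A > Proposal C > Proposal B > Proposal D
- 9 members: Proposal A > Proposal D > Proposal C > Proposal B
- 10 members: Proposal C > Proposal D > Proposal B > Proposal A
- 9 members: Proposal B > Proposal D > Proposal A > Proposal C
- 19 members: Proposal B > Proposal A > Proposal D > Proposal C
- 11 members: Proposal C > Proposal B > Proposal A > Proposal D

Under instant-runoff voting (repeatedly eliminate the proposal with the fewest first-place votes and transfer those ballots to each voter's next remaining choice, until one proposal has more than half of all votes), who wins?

Round 1: Proposal A 19, Proposal B 28, Proposal C 21, Proposal D 0. Proposal D eliminated.
Round 2: Proposal A 19, Proposal B 28, Proposal C 21. Proposal A eliminated.
Round 3: Proposal B 28, Proposal C 40. Proposal C has a majority (≥35).

Proposal C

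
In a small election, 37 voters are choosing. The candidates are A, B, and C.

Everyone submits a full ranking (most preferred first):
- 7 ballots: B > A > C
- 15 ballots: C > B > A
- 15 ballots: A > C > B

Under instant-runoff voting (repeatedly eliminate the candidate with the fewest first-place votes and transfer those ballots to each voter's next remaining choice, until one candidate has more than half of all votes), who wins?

Round 1: A 15, B 7, C 15. B eliminated.
Round 2: A 22, C 15. A has a majority (≥19).

A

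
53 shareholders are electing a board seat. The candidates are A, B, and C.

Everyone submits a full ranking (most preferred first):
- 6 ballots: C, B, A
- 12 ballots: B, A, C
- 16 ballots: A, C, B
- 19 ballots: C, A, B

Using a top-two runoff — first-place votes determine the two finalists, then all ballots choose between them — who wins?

A

Round 1 first-place votes: A 16, B 12, C 25. C and A advance.
Runoff: C is ranked above A on 25 ballots, A above C on 28.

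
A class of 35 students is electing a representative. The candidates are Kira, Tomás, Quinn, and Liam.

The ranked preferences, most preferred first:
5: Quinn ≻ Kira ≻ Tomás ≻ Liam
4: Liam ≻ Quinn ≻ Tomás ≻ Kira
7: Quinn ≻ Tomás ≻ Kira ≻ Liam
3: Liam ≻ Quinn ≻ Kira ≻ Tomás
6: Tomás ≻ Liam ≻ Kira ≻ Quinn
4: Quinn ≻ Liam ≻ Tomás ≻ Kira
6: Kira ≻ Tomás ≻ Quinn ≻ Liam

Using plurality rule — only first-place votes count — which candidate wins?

First-place votes: Kira 6, Tomás 6, Quinn 16, Liam 7.

Quinn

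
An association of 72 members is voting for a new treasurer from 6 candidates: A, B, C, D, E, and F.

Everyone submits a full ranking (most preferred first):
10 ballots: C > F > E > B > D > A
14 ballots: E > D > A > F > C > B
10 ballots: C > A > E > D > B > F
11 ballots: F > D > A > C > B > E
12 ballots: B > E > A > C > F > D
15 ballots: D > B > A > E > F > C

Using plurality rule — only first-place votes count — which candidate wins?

First-place votes: A 0, B 12, C 20, D 15, E 14, F 11.

C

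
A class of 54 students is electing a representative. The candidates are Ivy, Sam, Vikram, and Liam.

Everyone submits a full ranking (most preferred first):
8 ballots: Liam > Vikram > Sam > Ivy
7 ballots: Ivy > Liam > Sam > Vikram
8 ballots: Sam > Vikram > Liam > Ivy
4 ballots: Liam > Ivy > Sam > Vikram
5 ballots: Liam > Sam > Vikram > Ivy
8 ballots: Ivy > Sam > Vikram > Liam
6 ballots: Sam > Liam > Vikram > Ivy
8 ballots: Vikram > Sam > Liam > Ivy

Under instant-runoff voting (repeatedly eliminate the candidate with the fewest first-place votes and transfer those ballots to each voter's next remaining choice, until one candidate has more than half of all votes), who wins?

Sam

Round 1: Ivy 15, Sam 14, Vikram 8, Liam 17. Vikram eliminated.
Round 2: Ivy 15, Sam 22, Liam 17. Ivy eliminated.
Round 3: Sam 30, Liam 24. Sam has a majority (≥28).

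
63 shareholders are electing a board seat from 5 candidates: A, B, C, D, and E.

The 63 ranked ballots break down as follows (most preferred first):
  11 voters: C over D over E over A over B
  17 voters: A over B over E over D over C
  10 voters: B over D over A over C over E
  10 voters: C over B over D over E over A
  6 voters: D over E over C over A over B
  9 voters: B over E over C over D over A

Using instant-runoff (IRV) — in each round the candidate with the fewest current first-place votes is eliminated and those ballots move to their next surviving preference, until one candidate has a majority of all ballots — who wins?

B

Round 1: A 17, B 19, C 21, D 6, E 0. E eliminated.
Round 2: A 17, B 19, C 21, D 6. D eliminated.
Round 3: A 17, B 19, C 27. A eliminated.
Round 4: B 36, C 27. B has a majority (≥32).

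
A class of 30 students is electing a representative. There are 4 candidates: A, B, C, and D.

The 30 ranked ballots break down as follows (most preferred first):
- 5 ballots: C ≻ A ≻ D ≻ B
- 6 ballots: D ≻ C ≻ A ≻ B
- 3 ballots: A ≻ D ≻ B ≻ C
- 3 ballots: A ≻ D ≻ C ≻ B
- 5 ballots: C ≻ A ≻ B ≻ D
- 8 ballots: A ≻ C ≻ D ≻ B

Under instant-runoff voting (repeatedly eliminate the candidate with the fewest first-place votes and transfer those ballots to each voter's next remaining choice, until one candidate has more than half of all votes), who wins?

C

Round 1: A 14, B 0, C 10, D 6. B eliminated.
Round 2: A 14, C 10, D 6. D eliminated.
Round 3: A 14, C 16. C has a majority (≥16).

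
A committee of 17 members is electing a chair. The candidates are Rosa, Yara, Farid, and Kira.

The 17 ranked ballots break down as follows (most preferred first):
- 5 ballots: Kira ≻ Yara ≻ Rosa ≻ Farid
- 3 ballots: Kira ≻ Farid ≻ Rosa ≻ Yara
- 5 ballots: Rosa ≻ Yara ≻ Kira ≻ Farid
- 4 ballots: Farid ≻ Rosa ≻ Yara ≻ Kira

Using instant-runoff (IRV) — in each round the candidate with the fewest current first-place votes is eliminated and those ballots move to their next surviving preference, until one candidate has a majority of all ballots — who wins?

Rosa

Round 1: Rosa 5, Yara 0, Farid 4, Kira 8. Yara eliminated.
Round 2: Rosa 5, Farid 4, Kira 8. Farid eliminated.
Round 3: Rosa 9, Kira 8. Rosa has a majority (≥9).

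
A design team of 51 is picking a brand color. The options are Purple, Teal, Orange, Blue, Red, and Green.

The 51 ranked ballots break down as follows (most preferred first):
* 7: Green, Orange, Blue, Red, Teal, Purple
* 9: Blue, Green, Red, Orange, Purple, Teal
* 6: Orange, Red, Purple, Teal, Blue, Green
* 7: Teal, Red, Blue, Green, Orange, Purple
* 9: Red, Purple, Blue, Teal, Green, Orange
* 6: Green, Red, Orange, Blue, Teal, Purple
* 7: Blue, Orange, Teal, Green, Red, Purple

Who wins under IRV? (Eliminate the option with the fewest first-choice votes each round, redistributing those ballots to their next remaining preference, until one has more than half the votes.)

Round 1: Purple 0, Teal 7, Orange 6, Blue 16, Red 9, Green 13. Purple eliminated.
Round 2: Teal 7, Orange 6, Blue 16, Red 9, Green 13. Orange eliminated.
Round 3: Teal 7, Blue 16, Red 15, Green 13. Teal eliminated.
Round 4: Blue 16, Red 22, Green 13. Green eliminated.
Round 5: Blue 23, Red 28. Red has a majority (≥26).

Red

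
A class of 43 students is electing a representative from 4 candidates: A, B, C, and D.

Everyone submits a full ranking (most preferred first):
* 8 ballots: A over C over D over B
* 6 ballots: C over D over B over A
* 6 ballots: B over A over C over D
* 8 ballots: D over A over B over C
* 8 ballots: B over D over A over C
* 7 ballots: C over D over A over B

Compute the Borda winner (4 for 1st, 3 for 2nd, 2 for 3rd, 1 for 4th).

D

A: 8×4 + 6×1 + 6×3 + 8×3 + 8×2 + 7×2 = 110
B: 8×1 + 6×2 + 6×4 + 8×2 + 8×4 + 7×1 = 99
C: 8×3 + 6×4 + 6×2 + 8×1 + 8×1 + 7×4 = 104
D: 8×2 + 6×3 + 6×1 + 8×4 + 8×3 + 7×3 = 117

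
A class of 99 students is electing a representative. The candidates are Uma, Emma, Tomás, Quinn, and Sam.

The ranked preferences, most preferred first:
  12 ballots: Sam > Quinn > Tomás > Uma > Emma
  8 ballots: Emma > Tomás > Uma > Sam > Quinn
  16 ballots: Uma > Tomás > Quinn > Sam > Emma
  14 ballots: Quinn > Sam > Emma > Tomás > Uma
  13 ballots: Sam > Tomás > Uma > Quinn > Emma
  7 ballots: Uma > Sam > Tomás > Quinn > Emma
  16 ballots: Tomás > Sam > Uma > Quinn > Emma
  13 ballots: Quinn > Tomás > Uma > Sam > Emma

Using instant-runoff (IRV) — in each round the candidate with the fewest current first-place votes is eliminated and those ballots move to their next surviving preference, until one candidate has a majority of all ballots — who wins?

Tomás

Round 1: Uma 23, Emma 8, Tomás 16, Quinn 27, Sam 25. Emma eliminated.
Round 2: Uma 23, Tomás 24, Quinn 27, Sam 25. Uma eliminated.
Round 3: Tomás 40, Quinn 27, Sam 32. Quinn eliminated.
Round 4: Tomás 53, Sam 46. Tomás has a majority (≥50).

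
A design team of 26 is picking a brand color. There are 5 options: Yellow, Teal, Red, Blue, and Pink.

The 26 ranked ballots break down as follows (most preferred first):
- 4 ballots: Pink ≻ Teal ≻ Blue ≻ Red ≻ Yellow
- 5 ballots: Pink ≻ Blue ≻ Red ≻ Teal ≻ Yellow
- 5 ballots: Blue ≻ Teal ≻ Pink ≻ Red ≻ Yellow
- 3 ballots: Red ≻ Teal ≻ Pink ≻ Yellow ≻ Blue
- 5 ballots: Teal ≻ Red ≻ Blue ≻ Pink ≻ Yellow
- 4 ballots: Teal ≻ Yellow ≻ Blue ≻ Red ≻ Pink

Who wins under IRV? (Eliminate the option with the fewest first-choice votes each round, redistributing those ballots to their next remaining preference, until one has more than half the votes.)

Teal

Round 1: Yellow 0, Teal 9, Red 3, Blue 5, Pink 9. Yellow eliminated.
Round 2: Teal 9, Red 3, Blue 5, Pink 9. Red eliminated.
Round 3: Teal 12, Blue 5, Pink 9. Blue eliminated.
Round 4: Teal 17, Pink 9. Teal has a majority (≥14).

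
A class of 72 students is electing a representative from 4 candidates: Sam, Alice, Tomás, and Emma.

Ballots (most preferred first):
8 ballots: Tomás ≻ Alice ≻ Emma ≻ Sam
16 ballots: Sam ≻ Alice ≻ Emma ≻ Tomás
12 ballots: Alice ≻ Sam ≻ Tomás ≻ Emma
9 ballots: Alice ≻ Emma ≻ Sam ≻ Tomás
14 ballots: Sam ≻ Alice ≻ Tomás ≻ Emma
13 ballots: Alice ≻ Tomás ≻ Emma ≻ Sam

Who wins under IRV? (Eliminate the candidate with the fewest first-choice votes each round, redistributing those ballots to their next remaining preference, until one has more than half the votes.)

Round 1: Sam 30, Alice 34, Tomás 8, Emma 0. Emma eliminated.
Round 2: Sam 30, Alice 34, Tomás 8. Tomás eliminated.
Round 3: Sam 30, Alice 42. Alice has a majority (≥37).

Alice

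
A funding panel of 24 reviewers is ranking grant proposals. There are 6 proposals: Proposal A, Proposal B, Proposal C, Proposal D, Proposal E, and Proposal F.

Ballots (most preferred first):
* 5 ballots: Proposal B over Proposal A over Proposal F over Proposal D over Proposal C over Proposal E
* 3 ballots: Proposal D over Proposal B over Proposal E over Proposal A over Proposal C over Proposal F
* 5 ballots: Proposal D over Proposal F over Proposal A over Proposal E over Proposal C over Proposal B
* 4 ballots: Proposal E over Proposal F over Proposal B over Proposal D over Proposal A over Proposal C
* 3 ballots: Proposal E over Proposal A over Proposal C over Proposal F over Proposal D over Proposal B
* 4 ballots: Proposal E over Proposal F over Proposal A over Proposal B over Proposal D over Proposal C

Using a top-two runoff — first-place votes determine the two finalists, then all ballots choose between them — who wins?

Round 1 first-place votes: Proposal A 0, Proposal B 5, Proposal C 0, Proposal D 8, Proposal E 11, Proposal F 0. Proposal E and Proposal D advance.
Runoff: Proposal E is ranked above Proposal D on 11 ballots, Proposal D above Proposal E on 13.

Proposal D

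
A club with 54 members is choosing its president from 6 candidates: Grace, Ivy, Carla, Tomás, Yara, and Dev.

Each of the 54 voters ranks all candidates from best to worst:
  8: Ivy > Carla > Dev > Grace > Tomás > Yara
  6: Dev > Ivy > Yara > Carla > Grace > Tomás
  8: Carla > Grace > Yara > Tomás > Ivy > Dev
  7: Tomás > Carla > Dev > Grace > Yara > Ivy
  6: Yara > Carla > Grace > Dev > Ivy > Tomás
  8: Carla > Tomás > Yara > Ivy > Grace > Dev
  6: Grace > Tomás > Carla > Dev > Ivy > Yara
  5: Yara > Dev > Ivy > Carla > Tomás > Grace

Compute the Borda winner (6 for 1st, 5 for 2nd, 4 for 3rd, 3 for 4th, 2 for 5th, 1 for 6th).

Grace: 8×3 + 6×2 + 8×5 + 7×3 + 6×4 + 8×2 + 6×6 + 5×1 = 178
Ivy: 8×6 + 6×5 + 8×2 + 7×1 + 6×2 + 8×3 + 6×2 + 5×4 = 169
Carla: 8×5 + 6×3 + 8×6 + 7×5 + 6×5 + 8×6 + 6×4 + 5×3 = 258
Tomás: 8×2 + 6×1 + 8×3 + 7×6 + 6×1 + 8×5 + 6×5 + 5×2 = 174
Yara: 8×1 + 6×4 + 8×4 + 7×2 + 6×6 + 8×4 + 6×1 + 5×6 = 182
Dev: 8×4 + 6×6 + 8×1 + 7×4 + 6×3 + 8×1 + 6×3 + 5×5 = 173

Carla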